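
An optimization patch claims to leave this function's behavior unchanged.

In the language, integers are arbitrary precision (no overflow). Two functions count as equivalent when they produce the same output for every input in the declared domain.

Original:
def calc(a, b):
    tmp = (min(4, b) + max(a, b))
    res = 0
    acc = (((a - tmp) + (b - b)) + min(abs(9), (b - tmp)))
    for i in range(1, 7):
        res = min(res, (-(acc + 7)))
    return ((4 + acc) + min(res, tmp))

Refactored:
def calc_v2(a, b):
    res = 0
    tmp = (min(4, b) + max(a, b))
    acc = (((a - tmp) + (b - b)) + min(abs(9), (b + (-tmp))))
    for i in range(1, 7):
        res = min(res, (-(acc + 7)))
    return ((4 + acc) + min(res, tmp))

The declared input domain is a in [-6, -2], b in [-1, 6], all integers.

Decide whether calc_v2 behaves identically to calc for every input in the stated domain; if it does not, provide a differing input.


Changes here: arithmetic usage differs; the full 40-point sweep finds no disagreement.
verdict: equivalent


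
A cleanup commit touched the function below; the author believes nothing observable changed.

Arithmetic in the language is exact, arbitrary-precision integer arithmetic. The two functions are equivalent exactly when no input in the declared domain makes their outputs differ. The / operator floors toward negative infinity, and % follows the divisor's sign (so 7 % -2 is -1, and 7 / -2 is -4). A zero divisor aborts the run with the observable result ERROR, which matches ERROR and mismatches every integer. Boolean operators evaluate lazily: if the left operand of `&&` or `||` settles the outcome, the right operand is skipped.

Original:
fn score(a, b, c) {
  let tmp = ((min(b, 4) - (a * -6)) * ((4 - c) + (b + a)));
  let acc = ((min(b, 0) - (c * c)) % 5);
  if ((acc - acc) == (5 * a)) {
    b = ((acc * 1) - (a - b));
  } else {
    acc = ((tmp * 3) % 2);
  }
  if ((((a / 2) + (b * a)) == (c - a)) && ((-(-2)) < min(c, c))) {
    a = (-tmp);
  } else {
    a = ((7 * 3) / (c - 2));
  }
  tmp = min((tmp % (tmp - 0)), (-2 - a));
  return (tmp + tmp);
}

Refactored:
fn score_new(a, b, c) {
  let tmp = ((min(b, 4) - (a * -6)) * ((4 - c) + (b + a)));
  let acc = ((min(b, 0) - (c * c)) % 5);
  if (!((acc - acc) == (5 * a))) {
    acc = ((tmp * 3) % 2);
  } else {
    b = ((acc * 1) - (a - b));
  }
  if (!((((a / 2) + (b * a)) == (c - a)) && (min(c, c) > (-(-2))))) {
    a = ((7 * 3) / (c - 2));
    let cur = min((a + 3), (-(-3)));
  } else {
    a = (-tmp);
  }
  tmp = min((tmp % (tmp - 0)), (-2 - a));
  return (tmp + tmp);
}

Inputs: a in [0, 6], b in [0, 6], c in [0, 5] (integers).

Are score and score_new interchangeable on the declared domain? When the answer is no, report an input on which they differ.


Equivalent — the differences include arithmetic usage differs, plus statement counts differ, plus min/max/abs usage differs, plus constant usage differs, plus boolean connective usage differs, plus comparison usage differs, plus local variable names differ, yet no declared input distinguishes the two.
One worked example (a=2, b=6, c=0) — score: tmp becomes 192; next acc becomes 0; next ((acc - acc) == (5 * a)) evaluates to false; next acc becomes 0; next ((((a / 2) + (b * a)) == (c - a)) && ((-(-2)) < min(c, c))) evaluates to false; next a becomes -11; next tmp becomes 0; next final value 0; score_new: tmp becomes 192; next acc becomes 0; next (!((acc - acc) == (5 * a))) evaluates to true; next acc becomes 0; next (!((((a / 2) + (b * a)) == (c - a)) && (min(c, c) > (-(-2))))) evaluates to true; next a becomes -11; next cur becomes -8; next tmp becomes 0; next final value 0; agreement on 0.
Sweeping the whole domain (294 inputs) finds no disagreement.
verdict: equivalent


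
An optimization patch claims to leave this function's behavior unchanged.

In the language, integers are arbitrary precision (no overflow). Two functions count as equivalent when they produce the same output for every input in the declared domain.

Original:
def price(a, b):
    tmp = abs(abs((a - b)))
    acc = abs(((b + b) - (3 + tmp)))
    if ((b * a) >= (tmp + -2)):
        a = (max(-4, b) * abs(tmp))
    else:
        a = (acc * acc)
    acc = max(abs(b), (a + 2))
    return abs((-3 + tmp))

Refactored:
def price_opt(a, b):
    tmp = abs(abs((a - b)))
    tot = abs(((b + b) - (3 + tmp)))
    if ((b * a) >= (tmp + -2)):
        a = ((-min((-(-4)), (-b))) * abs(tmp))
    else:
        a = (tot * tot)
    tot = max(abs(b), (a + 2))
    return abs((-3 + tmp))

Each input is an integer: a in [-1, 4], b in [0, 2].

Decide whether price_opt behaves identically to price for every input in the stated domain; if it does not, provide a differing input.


Changes here: local variable names differ, and min/max/abs usage differs; the full 18-point sweep finds no disagreement.
verdict: equivalent


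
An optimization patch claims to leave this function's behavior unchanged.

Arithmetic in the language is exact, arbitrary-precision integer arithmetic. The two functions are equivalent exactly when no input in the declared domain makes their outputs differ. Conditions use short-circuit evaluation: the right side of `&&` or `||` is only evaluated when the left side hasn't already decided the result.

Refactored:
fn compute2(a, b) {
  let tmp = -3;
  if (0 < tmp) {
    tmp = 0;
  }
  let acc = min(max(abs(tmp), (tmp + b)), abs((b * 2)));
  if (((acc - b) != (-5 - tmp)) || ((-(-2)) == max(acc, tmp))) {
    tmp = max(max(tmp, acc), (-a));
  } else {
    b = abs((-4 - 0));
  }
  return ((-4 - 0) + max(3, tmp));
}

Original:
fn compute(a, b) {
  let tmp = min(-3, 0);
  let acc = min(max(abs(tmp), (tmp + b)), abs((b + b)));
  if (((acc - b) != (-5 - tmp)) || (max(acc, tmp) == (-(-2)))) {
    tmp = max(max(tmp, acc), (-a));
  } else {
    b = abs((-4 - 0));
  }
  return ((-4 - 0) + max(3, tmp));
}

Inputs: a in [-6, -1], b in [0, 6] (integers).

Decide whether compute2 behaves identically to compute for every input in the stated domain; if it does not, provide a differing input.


Changes here: comparison usage differs, min/max/abs usage differs, arithmetic usage differs, statement counts differ, branching structure differs, constant usage differs; the full 42-point sweep finds no disagreement.
verdict: equivalent


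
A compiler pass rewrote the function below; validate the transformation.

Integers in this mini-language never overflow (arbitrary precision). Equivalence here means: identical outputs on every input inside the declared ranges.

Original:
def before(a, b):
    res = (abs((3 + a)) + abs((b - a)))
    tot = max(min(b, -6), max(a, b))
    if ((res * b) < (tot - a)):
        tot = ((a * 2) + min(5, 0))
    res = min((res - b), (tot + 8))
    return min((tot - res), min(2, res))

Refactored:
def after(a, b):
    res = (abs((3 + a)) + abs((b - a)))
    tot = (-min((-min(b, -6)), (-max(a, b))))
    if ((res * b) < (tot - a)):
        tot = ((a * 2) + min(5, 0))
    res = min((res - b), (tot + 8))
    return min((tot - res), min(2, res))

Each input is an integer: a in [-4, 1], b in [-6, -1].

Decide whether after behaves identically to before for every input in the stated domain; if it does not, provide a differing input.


Changes here: min/max/abs usage differs; the full 36-point sweep finds no disagreement.
verdict: equivalent


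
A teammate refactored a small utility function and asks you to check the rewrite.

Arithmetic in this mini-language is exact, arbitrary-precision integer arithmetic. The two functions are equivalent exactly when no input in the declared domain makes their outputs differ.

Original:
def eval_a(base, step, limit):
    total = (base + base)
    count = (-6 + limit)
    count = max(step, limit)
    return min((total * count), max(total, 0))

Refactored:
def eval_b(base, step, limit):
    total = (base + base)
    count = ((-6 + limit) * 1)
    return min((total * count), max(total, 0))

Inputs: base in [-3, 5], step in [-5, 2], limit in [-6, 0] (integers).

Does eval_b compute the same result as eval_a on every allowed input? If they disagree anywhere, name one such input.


Take base=-3, step=1, limit=-6.
eval_a: total = -6; count = -12; count = 1; return -6
eval_b: total = -6; count = -12; return 0
-6 vs 0 — the two versions disagree here.
verdict: not equivalent; witness: base=-3, step=1, limit=-6


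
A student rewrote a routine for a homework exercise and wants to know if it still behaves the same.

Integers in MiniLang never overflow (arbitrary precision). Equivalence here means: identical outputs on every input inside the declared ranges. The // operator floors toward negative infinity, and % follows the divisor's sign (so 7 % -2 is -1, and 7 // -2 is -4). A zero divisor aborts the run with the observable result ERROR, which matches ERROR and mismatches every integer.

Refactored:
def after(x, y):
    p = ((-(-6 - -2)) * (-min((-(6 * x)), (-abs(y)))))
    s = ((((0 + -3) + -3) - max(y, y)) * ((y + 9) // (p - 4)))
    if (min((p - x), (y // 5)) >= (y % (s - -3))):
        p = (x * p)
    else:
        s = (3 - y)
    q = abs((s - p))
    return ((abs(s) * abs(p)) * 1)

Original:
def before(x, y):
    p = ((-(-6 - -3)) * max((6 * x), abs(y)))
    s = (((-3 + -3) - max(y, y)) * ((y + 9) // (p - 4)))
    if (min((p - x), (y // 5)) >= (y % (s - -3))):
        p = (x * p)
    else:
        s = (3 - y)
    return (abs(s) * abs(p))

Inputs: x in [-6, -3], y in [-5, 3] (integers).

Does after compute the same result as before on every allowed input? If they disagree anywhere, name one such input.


Not equivalent: x=-6, y=-5 separates them (120 vs 160).
before: p = 15; s = 0; (min((p - x), (y // 5)) >= (y % (s - -3))) -> false; s = 8; return 120
after: p = 20; s = 0; (min((p - x), (y // 5)) >= (y % (s - -3))) -> false; s = 8; q = 12; return 160
verdict: not equivalent; witness: x=-6, y=-5


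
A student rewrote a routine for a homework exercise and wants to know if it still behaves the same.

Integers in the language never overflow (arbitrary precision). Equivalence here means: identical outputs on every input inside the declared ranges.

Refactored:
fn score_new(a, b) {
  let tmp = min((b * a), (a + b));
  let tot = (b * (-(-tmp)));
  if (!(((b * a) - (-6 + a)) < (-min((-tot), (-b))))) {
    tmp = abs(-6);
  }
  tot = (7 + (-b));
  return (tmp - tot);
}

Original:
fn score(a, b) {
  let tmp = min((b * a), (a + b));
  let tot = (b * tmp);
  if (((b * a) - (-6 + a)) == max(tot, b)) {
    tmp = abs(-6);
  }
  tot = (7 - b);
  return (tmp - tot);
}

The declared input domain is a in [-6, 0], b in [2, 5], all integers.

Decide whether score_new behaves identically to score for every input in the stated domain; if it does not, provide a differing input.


These are not equivalent — on a=-3, b=2 the outputs split (-11 vs 1).
score: tmp := -6 | tot := -12 | (((b * a) - (-6 + a)) == max(tot, b)): false | tot := 5 | result -11
score_new: tmp := -6 | tot := -12 | (!(((b * a) - (-6 + a)) < (-min((-tot), (-b))))): true | tmp := 6 | tot := 5 | result 1
verdict: not equivalent; witness: a=-3, b=2


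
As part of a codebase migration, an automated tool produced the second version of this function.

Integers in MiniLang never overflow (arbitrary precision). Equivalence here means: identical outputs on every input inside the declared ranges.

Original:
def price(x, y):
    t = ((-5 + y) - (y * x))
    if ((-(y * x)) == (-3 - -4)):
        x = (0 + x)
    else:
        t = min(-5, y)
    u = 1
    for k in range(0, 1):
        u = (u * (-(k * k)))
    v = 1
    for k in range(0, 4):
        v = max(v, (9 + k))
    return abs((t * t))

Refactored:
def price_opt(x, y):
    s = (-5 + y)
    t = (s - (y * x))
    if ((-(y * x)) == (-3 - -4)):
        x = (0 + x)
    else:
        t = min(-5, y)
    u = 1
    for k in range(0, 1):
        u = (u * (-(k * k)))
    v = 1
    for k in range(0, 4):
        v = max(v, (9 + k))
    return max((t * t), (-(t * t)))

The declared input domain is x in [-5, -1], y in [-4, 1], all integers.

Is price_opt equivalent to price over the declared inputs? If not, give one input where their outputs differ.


This is a faithful refactor — min/max/abs usage differs, arithmetic usage differs, local variable names differ, statement counts differ, but the computed results match everywhere.
Spot check at x=-2, y=-3 — price: t=-14, then ((-(y * x)) == (-3 - -4)) is false, then t=-5, then u=1, then (k=0), then u=0, then v=1, then (k=0), then v=9, then (k=1), then v=10, then (k=2), then v=11, then (k=3), then v=12, then returns 25. price_opt: s=-8, then t=-14, then ((-(y * x)) == (-3 - -4)) is false, then t=-5, then u=1, then (k=0), then u=0, then v=1, then (k=0), then v=9, then (k=1), then v=10, then (k=2), then v=11, then (k=3), then v=12, then returns 25. Both give 25.
Across all 30 domain points the two functions coincide.
verdict: equivalent


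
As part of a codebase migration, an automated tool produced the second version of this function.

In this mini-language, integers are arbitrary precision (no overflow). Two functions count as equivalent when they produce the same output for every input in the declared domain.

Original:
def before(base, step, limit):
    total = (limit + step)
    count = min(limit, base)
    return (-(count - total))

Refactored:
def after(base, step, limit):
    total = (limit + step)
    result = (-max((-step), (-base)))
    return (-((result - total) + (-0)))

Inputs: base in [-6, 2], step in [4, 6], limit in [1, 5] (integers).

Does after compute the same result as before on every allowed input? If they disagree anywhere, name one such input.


These are not equivalent — on base=2, step=4, limit=1 the outputs split (4 vs 3).
before: total becomes 5; next count becomes 1; next final value 4
after: total becomes 5; next result becomes 2; next final value 3
verdict: not equivalent; witness: base=2, step=4, limit=1


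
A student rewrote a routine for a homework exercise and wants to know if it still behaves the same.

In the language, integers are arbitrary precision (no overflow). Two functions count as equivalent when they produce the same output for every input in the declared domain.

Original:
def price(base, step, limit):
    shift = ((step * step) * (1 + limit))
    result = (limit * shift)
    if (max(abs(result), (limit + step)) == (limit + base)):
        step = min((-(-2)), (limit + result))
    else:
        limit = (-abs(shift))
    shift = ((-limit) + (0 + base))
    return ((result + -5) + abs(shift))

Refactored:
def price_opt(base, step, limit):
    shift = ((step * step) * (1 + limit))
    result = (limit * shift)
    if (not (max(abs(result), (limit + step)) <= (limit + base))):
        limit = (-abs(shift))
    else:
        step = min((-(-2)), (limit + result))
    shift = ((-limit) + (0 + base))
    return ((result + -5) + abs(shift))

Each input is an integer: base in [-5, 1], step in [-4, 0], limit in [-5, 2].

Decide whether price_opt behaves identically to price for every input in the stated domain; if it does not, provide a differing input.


At base=1, step=-4, limit=0: price gives 12, price_opt gives -4.
verdict: not equivalent; witness: base=1, step=-4, limit=0


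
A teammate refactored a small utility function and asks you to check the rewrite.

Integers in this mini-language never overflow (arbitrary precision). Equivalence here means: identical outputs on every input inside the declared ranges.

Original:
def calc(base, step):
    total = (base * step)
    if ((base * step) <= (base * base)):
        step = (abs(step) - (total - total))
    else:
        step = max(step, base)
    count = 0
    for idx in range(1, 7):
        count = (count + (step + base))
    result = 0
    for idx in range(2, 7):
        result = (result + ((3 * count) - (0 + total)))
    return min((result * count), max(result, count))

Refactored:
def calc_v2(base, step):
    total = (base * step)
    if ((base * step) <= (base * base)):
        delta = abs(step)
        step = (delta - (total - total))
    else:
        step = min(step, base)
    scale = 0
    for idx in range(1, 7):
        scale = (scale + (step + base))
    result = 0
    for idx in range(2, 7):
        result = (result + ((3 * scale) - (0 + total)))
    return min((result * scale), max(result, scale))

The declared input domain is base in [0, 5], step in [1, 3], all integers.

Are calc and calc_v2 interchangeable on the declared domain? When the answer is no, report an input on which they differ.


Try base=1, step=2.
calc: total = 2; ((base * step) <= (base * base)) -> false; step = 2; count = 0; [idx=1]; count = 3; [idx=2]; count = 6; [idx=3]; count = 9; [idx=4]; count = 12; [idx=5]; count = 15; [idx=6]; count = 18; result = 0; [idx=2]; result = 52; [idx=3]; result = 104; [idx=4]; result = 156; [idx=5]; result = 208; [idx=6]; result = 260; return 260
calc_v2: total = 2; ((base * step) <= (base * base)) -> false; step = 1; scale = 0; [idx=1]; scale = 2; [idx=2]; scale = 4; [idx=3]; scale = 6; [idx=4]; scale = 8; [idx=5]; scale = 10; [idx=6]; scale = 12; result = 0; [idx=2]; result = 34; [idx=3]; result = 68; [idx=4]; result = 102; [idx=5]; result = 136; [idx=6]; result = 170; return 170
260 against 170: the behavior changed.
verdict: not equivalent; witness: base=1, step=2


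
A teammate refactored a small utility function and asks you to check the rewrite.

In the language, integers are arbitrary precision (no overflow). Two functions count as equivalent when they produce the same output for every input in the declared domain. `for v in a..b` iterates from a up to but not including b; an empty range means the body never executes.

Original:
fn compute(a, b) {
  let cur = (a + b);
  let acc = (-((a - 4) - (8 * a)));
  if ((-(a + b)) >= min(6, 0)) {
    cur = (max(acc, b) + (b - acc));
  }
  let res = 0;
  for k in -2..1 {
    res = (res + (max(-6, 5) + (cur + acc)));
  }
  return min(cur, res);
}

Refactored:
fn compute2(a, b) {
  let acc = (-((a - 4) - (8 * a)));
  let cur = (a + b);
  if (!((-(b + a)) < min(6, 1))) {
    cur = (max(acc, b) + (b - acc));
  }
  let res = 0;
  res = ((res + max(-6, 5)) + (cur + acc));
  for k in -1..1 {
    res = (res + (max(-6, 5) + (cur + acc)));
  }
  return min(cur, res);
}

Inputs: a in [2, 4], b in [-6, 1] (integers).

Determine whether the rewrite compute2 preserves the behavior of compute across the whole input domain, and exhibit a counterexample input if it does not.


Consider the input a=2, b=-2.
compute: cur=0, then acc=18, then ((-(a + b)) >= min(6, 0)) is true, then cur=-2, then res=0, then (k=-2), then res=21, then (k=-1), then res=42, then (k=0), then res=63, then returns -2
compute2: acc=18, then cur=0, then (!((-(b + a)) < min(6, 1))) is false, then res=0, then res=23, then (k=-1), then res=46, then (k=0), then res=69, then returns 0
-2 and 0 differ, so these are not the same function on this domain.
verdict: not equivalent; witness: a=2, b=-2


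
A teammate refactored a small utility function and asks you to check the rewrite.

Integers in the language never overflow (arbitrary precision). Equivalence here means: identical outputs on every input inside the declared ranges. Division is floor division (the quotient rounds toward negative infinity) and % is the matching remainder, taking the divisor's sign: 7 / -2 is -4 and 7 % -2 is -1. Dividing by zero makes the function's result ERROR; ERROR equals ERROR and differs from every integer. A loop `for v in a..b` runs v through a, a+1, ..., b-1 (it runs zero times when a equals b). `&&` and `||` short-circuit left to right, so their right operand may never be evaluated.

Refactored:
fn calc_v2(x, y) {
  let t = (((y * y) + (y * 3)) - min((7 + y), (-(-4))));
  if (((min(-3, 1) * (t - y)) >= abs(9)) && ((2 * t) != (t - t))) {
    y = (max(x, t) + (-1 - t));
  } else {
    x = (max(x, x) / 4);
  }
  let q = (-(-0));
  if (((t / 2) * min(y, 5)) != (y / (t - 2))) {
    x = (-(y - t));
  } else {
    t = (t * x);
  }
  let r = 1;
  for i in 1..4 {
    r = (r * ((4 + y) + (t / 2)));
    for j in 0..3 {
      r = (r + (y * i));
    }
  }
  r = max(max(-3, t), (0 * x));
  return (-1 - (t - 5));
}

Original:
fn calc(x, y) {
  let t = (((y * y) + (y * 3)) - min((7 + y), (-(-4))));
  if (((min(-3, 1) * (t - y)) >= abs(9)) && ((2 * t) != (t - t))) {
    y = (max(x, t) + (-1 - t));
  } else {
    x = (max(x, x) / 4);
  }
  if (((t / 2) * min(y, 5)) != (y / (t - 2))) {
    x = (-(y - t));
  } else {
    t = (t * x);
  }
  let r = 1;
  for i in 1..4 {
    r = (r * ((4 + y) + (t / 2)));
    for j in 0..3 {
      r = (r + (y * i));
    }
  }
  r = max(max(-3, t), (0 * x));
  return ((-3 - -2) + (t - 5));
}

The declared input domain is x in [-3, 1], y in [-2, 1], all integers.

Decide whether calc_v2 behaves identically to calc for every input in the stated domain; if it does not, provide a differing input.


The rewrite breaks on x=-3, y=-2, where the results are -12 and 10.
calc: t := -6 | (((min(-3, 1) * (t - y)) >= abs(9)) && ((2 * t) != (t - t))): true | y := 2 | (((t / 2) * min(y, 5)) != (y / (t - 2))): true | x := -8 | r := 1 | iter i=1: | r := 3 | iter j=0: | r := 5 | iter j=1: | r := 7 | iter j=2: | r := 9 | iter i=2: | r := 27 | iter j=0: | r := 31 | iter j=1: | r := 35 | iter j=2: | r := 39 | iter i=3: | r := 117 | iter j=0: | r := 123 | iter j=1: | r := 129 | iter j=2: | r := 135 | r := 0 | result -12
calc_v2: t := -6 | (((min(-3, 1) * (t - y)) >= abs(9)) && ((2 * t) != (t - t))): true | y := 2 | q := 0 | (((t / 2) * min(y, 5)) != (y / (t - 2))): true | x := -8 | r := 1 | iter i=1: | r := 3 | iter j=0: | r := 5 | iter j=1: | r := 7 | iter j=2: | r := 9 | iter i=2: | r := 27 | iter j=0: | r := 31 | iter j=1: | r := 35 | iter j=2: | r := 39 | iter i=3: | r := 117 | iter j=0: | r := 123 | iter j=1: | r := 129 | iter j=2: | r := 135 | r := 0 | result 10
verdict: not equivalent; witness: x=-3, y=-2


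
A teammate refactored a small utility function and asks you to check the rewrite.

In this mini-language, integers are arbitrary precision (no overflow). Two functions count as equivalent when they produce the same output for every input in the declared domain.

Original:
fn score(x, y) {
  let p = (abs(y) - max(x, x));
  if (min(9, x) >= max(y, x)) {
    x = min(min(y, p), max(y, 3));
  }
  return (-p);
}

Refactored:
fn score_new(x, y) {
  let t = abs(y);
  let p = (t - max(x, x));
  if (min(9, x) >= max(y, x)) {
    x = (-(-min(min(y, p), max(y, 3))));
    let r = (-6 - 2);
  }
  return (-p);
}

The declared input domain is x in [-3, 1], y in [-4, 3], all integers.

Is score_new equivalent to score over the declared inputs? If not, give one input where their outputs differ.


Changes here: constant usage differs, and statement counts differ, and arithmetic usage differs, and local variable names differ; the full 40-point sweep finds no disagreement.
verdict: equivalent


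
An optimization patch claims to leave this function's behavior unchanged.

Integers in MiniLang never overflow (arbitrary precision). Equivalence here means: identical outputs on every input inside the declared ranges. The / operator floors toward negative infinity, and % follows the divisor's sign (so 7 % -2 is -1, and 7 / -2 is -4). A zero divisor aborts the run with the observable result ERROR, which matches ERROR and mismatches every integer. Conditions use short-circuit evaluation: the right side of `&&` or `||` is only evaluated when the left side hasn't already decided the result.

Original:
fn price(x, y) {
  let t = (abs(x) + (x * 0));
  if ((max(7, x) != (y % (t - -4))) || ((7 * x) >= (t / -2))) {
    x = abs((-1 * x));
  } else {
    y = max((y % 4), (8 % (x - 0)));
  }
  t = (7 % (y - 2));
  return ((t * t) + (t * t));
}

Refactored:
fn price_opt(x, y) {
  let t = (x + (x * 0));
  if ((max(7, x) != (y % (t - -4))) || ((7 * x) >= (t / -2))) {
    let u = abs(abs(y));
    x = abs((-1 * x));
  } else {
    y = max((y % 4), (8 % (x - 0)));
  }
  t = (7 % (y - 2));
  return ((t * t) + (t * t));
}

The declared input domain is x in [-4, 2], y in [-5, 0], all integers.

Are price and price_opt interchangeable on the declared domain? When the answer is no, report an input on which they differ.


Try x=-4, y=-5.
price: t = 4; ((max(7, x) != (y % (t - -4))) || ((7 * x) >= (t / -2))) -> true; x = 4; t = 0; return 0
price_opt: t = -4; division by zero -> ERROR
0 against ERROR: the behavior changed.
verdict: not equivalent; witness: x=-4, y=-5


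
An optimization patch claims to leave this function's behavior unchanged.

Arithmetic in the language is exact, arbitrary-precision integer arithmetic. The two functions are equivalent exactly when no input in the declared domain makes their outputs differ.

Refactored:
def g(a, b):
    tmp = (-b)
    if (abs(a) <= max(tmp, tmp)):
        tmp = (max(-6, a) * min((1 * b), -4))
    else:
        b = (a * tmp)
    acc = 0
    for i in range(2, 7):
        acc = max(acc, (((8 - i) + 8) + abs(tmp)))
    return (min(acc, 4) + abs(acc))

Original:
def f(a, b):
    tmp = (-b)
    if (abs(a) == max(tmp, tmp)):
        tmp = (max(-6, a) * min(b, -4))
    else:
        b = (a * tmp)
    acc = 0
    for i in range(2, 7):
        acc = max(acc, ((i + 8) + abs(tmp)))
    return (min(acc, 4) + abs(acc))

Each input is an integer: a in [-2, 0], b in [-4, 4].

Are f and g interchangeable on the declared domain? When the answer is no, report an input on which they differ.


These are not equivalent — on a=-2, b=-4 the outputs split (22 vs 26).
f: tmp := 4 | (abs(a) == max(tmp, tmp)): false | b := -8 | acc := 0 | iter i=2: | acc := 14 | iter i=3: | acc := 15 | iter i=4: | acc := 16 | iter i=5: | acc := 17 | iter i=6: | acc := 18 | result 22
g: tmp := 4 | (abs(a) <= max(tmp, tmp)): true | tmp := 8 | acc := 0 | iter i=2: | acc := 22 | iter i=3: | acc := 22 | iter i=4: | acc := 22 | iter i=5: | acc := 22 | iter i=6: | acc := 22 | result 26
verdict: not equivalent; witness: a=-2, b=-4


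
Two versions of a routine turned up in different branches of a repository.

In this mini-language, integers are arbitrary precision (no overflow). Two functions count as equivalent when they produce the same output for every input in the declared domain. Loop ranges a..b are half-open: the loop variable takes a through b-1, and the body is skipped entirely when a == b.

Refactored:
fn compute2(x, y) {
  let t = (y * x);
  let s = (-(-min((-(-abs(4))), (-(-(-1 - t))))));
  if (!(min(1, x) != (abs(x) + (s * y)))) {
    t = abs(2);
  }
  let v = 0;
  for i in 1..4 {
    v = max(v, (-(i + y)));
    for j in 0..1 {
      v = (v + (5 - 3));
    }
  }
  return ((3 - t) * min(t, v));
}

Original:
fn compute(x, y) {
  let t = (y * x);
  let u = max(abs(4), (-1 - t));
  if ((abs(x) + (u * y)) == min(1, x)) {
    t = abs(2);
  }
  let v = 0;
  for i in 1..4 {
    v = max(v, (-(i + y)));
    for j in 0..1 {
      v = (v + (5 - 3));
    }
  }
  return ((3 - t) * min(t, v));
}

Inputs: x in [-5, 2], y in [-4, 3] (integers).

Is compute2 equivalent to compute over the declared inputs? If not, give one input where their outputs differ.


Try x=-4, y=-2.
compute: t = 8; u = 4; ((abs(x) + (u * y)) == min(1, x)) -> true; t = 2; v = 0; [i=1]; v = 1; [j=0]; v = 3; [i=2]; v = 3; [j=0]; v = 5; [i=3]; v = 5; [j=0]; v = 7; return 2
compute2: t = 8; s = -9; (!(min(1, x) != (abs(x) + (s * y)))) -> false; v = 0; [i=1]; v = 1; [j=0]; v = 3; [i=2]; v = 3; [j=0]; v = 5; [i=3]; v = 5; [j=0]; v = 7; return -35
2 != -35, so the rewrite changes behavior.
verdict: not equivalent; witness: x=-4, y=-2


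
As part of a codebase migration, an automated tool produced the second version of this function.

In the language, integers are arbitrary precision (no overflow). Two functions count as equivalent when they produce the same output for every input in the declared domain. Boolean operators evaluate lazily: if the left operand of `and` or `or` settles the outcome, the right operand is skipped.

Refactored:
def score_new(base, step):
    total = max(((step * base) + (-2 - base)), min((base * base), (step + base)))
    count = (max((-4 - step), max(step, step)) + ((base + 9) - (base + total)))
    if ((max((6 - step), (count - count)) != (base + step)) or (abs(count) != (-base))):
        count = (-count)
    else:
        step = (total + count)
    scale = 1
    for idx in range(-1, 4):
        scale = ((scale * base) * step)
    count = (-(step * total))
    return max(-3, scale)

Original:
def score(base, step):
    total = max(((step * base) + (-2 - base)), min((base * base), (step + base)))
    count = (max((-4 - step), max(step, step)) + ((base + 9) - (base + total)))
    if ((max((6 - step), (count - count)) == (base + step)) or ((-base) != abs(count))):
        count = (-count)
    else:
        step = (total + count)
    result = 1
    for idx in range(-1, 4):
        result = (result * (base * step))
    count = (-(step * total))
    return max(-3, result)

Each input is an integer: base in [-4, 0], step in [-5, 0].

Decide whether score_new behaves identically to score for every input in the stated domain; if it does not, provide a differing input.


Try base=-2, step=-3.
score: total = 6; count = 2; ((max((6 - step), (count - count)) == (base + step)) or ((-base) != abs(count))) -> false; step = 8; result = 1; [idx=-1]; result = -16; [idx=0]; result = 256; [idx=1]; result = -4096; [idx=2]; result = 65536; [idx=3]; result = -1048576; count = -48; return -3
score_new: total = 6; count = 2; ((max((6 - step), (count - count)) != (base + step)) or (abs(count) != (-base))) -> true; count = -2; scale = 1; [idx=-1]; scale = 6; [idx=0]; scale = 36; [idx=1]; scale = 216; [idx=2]; scale = 1296; [idx=3]; scale = 7776; count = 18; return 7776
-3 against 7776: the behavior changed.
verdict: not equivalent; witness: base=-2, step=-3


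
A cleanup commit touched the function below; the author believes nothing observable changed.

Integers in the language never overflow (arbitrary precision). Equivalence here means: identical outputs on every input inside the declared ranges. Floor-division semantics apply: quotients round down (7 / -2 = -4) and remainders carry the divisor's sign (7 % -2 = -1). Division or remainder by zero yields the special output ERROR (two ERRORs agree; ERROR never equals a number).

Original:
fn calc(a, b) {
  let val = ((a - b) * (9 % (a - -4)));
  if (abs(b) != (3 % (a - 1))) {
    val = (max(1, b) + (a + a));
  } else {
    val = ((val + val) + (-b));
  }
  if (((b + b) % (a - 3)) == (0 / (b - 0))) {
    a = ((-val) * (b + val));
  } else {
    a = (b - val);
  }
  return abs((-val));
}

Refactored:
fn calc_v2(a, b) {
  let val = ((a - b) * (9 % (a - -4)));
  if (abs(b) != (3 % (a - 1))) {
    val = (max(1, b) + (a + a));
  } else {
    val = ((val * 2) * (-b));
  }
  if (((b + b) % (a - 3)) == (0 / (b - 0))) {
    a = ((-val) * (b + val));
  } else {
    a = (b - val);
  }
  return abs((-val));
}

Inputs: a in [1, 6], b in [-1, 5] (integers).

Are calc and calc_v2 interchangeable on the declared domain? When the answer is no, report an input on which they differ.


There is a counterexample at a=5, b=3: 3 on one side, 0 on the other.
calc: val = 0; (abs(b) != (3 % (a - 1))) -> false; val = -3; (((b + b) % (a - 3)) == (0 / (b - 0))) -> true; a = 0; return 3
calc_v2: val = 0; (abs(b) != (3 % (a - 1))) -> false; val = 0; (((b + b) % (a - 3)) == (0 / (b - 0))) -> true; a = 0; return 0
verdict: not equivalent; witness: a=5, b=3


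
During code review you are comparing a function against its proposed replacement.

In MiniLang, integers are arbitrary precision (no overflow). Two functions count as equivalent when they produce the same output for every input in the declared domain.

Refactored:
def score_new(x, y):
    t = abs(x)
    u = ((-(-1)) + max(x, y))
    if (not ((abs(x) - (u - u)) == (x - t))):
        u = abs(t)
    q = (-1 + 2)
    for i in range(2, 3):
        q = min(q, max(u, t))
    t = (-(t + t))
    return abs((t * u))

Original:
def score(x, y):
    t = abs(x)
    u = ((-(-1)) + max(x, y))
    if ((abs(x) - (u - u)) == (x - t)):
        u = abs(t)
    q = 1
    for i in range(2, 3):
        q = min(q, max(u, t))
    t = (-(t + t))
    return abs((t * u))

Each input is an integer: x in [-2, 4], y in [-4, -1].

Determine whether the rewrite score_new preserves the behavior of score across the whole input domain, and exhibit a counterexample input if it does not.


x=-2, y=-4 yields 4 from score but 8 from score_new.
verdict: not equivalent; witness: x=-2, y=-4


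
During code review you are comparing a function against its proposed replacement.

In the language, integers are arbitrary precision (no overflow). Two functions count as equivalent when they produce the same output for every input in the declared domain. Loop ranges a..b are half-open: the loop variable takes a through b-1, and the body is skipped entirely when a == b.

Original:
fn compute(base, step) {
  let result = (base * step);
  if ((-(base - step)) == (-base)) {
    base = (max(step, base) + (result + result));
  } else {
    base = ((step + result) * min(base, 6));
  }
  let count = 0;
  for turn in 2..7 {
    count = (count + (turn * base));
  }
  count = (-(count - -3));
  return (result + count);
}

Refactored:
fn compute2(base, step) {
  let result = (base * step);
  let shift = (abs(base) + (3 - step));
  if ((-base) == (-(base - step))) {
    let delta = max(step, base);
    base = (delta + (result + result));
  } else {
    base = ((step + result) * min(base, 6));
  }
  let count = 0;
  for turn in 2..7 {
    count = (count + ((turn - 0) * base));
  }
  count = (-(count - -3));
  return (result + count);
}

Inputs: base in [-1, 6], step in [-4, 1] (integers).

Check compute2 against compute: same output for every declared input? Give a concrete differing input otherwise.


Equivalent. Beyond behavior-preserving changes, the revision adds an assignment to `shift` whose value nothing reads.
Sweeping the whole domain (48 inputs) finds no disagreement.
Spot check at base=2, step=-3 — compute: result becomes -6; next ((-(base - step)) == (-base)) evaluates to false; next base becomes -18; next count becomes 0; next at turn=2:; next count becomes -36; next at turn=3:; next count becomes -90; next at turn=4:; next count becomes -162; next at turn=5:; next count becomes -252; next at turn=6:; next count becomes -360; next count becomes 357; next final value 351. compute2: result becomes -6; next shift becomes 8; next ((-base) == (-(base - step))) evaluates to false; next base becomes -18; next count becomes 0; next at turn=2:; next count becomes -36; next at turn=3:; next count becomes -90; next at turn=4:; next count becomes -162; next at turn=5:; next count becomes -252; next at turn=6:; next count becomes -360; next count becomes 357; next final value 351. Both give 351.
verdict: equivalent


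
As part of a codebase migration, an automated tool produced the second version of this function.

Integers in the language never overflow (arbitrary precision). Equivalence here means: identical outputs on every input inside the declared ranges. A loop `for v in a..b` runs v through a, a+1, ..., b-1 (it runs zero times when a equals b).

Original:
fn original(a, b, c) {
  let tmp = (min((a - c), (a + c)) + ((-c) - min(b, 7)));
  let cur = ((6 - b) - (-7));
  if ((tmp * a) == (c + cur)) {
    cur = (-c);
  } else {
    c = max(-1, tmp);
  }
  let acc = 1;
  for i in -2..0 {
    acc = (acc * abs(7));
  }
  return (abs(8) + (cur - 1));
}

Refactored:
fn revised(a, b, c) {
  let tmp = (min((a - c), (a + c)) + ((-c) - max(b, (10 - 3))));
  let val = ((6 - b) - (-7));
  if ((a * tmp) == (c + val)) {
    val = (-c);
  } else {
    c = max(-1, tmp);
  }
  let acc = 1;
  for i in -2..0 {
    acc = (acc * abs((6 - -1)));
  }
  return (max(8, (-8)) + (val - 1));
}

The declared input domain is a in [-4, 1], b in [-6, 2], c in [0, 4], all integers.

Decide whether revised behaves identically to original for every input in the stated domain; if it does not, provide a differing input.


On input a=-4, b=-2, c=1, original returns 6 while revised returns 22.
verdict: not equivalent; witness: a=-4, b=-2, c=1


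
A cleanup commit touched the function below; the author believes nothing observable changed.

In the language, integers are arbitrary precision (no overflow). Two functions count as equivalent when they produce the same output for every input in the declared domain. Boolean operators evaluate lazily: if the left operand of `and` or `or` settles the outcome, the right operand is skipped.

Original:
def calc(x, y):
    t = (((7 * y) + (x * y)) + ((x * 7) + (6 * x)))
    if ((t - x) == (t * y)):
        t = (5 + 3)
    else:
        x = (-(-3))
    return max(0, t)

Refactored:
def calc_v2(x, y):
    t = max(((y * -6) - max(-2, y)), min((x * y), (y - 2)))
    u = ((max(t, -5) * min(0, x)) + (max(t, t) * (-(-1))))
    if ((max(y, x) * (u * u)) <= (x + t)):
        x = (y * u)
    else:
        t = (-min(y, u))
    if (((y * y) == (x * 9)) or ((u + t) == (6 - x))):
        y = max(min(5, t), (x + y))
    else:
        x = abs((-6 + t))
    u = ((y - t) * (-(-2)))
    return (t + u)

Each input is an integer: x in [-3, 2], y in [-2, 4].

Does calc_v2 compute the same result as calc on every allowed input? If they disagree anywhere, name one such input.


The rewrite breaks on x=-3, y=-2, where the results are 0 and -18.
calc: t becomes -47; next ((t - x) == (t * y)) evaluates to false; next x becomes 3; next final value 0
calc_v2: t becomes 14; next u becomes -28; next ((max(y, x) * (u * u)) <= (x + t)) evaluates to true; next x becomes 56; next (((y * y) == (x * 9)) or ((u + t) == (6 - x))) evaluates to false; next x becomes 8; next u becomes -32; next final value -18
verdict: not equivalent; witness: x=-3, y=-2


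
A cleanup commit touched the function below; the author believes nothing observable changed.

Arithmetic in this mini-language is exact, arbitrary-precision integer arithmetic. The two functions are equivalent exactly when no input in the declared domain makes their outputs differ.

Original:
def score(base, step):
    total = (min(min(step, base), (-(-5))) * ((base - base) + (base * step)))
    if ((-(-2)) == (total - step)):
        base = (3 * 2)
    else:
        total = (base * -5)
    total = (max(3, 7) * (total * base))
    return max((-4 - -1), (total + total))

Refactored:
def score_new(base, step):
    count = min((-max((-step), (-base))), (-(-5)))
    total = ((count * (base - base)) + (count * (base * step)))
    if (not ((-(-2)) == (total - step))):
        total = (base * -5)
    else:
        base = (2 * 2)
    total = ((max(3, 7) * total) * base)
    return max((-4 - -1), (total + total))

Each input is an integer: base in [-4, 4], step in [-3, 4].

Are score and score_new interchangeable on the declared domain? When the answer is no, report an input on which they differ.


There is a counterexample at base=1, step=-1: 84 on one side, 56 on the other.
score: total := 1 | ((-(-2)) == (total - step)): true | base := 6 | total := 42 | result 84
score_new: count := -1 | total := 1 | (not ((-(-2)) == (total - step))): false | base := 4 | total := 28 | result 56
verdict: not equivalent; witness: base=1, step=-1


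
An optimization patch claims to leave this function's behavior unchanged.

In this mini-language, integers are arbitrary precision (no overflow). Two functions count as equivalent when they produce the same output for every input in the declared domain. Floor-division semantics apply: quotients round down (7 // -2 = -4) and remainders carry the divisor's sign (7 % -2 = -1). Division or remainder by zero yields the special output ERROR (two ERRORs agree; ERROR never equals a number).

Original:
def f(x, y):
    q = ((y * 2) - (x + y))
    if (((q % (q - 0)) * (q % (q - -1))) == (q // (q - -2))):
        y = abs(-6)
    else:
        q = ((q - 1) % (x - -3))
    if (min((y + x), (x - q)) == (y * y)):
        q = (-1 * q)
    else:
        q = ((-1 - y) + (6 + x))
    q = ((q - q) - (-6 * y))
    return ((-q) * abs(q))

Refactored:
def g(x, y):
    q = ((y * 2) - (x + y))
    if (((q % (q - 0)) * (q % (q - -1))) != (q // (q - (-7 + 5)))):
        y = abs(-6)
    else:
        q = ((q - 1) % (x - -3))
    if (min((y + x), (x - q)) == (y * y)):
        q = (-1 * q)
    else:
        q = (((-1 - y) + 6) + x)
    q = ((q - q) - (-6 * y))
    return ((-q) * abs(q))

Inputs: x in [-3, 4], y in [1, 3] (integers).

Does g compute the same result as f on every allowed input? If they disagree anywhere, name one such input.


These are not equivalent — on x=-3, y=1 the outputs split (-1296 vs ERROR).
f: q becomes 4; next (((q % (q - 0)) * (q % (q - -1))) == (q // (q - -2))) evaluates to true; next y becomes 6; next (min((y + x), (x - q)) == (y * y)) evaluates to false; next q becomes -4; next q becomes 36; next final value -1296
g: q becomes 4; next (((q % (q - 0)) * (q % (q - -1))) != (q // (q - (-7 + 5)))) evaluates to false; next hits division by zero so the output is ERROR
verdict: not equivalent; witness: x=-3, y=1
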